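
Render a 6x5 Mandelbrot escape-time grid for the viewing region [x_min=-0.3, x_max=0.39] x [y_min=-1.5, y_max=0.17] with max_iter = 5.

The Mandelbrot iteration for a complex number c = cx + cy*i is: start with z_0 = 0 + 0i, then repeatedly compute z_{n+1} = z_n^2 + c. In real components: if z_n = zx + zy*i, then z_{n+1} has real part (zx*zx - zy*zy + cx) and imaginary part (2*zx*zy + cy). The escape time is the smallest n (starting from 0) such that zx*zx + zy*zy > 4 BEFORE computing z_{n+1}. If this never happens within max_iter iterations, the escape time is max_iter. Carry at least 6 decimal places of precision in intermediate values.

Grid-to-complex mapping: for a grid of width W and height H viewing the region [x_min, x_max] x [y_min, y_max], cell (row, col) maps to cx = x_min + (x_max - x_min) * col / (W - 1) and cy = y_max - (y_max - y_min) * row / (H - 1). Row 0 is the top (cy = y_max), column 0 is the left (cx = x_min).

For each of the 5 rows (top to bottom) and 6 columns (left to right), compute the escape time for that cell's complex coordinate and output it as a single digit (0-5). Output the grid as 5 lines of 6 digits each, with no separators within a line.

Answer: 555555
555555
555555
555432
222222

Derivation:
(row=0, col=0): c = -0.3000 + 0.1700i → escape time 5
(row=0, col=1): c = -0.1620 + 0.1700i → escape time 5
(row=0, col=2): c = -0.0240 + 0.1700i → escape time 5
(row=0, col=3): c = 0.1140 + 0.1700i → escape time 5
(row=0, col=4): c = 0.2520 + 0.1700i → escape time 5
(row=0, col=5): c = 0.3900 + 0.1700i → escape time 5
(row=1, col=0): c = -0.3000 + -0.2475i → escape time 5
(row=1, col=1): c = -0.1620 + -0.2475i → escape time 5
(row=1, col=2): c = -0.0240 + -0.2475i → escape time 5
(row=1, col=3): c = 0.1140 + -0.2475i → escape time 5
(row=1, col=4): c = 0.2520 + -0.2475i → escape time 5
(row=1, col=5): c = 0.3900 + -0.2475i → escape time 5
(row=2, col=0): c = -0.3000 + -0.6650i → escape time 5
(row=2, col=1): c = -0.1620 + -0.6650i → escape time 5
(row=2, col=2): c = -0.0240 + -0.6650i → escape time 5
(row=2, col=3): c = 0.1140 + -0.6650i → escape time 5
(row=2, col=4): c = 0.2520 + -0.6650i → escape time 5
(row=2, col=5): c = 0.3900 + -0.6650i → escape time 5
(row=3, col=0): c = -0.3000 + -1.0825i → escape time 5
(row=3, col=1): c = -0.1620 + -1.0825i → escape time 5
(row=3, col=2): c = -0.0240 + -1.0825i → escape time 5
(row=3, col=3): c = 0.1140 + -1.0825i → escape time 4
(row=3, col=4): c = 0.2520 + -1.0825i → escape time 3
(row=3, col=5): c = 0.3900 + -1.0825i → escape time 2
(row=4, col=0): c = -0.3000 + -1.5000i → escape time 2
(row=4, col=1): c = -0.1620 + -1.5000i → escape time 2
(row=4, col=2): c = -0.0240 + -1.5000i → escape time 2
(row=4, col=3): c = 0.1140 + -1.5000i → escape time 2
(row=4, col=4): c = 0.2520 + -1.5000i → escape time 2
(row=4, col=5): c = 0.3900 + -1.5000i → escape time 2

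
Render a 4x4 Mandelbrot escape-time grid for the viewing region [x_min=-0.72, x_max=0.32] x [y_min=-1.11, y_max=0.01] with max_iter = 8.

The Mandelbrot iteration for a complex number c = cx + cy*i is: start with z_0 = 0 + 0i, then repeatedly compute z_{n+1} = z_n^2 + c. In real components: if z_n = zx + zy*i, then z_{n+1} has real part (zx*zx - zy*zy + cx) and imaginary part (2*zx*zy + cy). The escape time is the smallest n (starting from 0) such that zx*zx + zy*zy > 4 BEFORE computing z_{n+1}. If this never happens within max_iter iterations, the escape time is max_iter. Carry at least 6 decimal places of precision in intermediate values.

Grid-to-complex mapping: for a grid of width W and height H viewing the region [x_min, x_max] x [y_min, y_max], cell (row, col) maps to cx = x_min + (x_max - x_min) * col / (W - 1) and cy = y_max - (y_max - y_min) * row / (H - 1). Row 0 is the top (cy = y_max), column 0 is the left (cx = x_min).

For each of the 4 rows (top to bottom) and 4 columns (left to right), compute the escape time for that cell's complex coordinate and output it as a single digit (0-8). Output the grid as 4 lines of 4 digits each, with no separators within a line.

Answer: 8888
8888
4785
3443

Derivation:
(row=0, col=0): c = -0.7200 + 0.0100i → escape time 8
(row=0, col=1): c = -0.3733 + 0.0100i → escape time 8
(row=0, col=2): c = -0.0267 + 0.0100i → escape time 8
(row=0, col=3): c = 0.3200 + 0.0100i → escape time 8
(row=1, col=0): c = -0.7200 + -0.3633i → escape time 8
(row=1, col=1): c = -0.3733 + -0.3633i → escape time 8
(row=1, col=2): c = -0.0267 + -0.3633i → escape time 8
(row=1, col=3): c = 0.3200 + -0.3633i → escape time 8
(row=2, col=0): c = -0.7200 + -0.7367i → escape time 4
(row=2, col=1): c = -0.3733 + -0.7367i → escape time 7
(row=2, col=2): c = -0.0267 + -0.7367i → escape time 8
(row=2, col=3): c = 0.3200 + -0.7367i → escape time 5
(row=3, col=0): c = -0.7200 + -1.1100i → escape time 3
(row=3, col=1): c = -0.3733 + -1.1100i → escape time 4
(row=3, col=2): c = -0.0267 + -1.1100i → escape time 4
(row=3, col=3): c = 0.3200 + -1.1100i → escape time 3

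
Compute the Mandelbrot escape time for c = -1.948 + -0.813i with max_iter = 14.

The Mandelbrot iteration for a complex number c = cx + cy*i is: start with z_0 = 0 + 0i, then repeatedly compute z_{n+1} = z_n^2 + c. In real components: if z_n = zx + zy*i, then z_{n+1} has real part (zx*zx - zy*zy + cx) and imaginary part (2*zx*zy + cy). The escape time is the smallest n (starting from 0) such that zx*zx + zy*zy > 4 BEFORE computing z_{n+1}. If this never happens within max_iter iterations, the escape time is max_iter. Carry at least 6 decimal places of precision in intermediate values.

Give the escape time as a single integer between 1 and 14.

z_0 = 0 + 0i, c = -1.9480 + -0.8130i
Iter 1: z = -1.9480 + -0.8130i, |z|^2 = 4.4557
Escaped at iteration 1

Answer: 1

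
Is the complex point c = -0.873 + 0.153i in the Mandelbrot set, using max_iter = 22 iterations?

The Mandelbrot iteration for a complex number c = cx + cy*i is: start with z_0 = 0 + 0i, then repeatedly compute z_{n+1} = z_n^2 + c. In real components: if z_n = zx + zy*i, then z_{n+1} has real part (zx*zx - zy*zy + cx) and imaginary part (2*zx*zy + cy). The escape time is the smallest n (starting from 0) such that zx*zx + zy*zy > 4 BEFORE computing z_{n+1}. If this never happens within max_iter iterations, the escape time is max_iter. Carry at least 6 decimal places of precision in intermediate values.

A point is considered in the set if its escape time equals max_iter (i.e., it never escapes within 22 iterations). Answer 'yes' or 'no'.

z_0 = 0 + 0i, c = -0.8730 + 0.1530i
Iter 1: z = -0.8730 + 0.1530i, |z|^2 = 0.7855
Iter 2: z = -0.1343 + -0.1141i, |z|^2 = 0.0311
Iter 3: z = -0.8680 + 0.1837i, |z|^2 = 0.7871
Iter 4: z = -0.1533 + -0.1658i, |z|^2 = 0.0510
Iter 5: z = -0.8770 + 0.2038i, |z|^2 = 0.8107
Iter 6: z = -0.1454 + -0.2045i, |z|^2 = 0.0630
Iter 7: z = -0.8937 + 0.2125i, |z|^2 = 0.8438
Iter 8: z = -0.1195 + -0.2268i, |z|^2 = 0.0657
Iter 9: z = -0.9102 + 0.2072i, |z|^2 = 0.8713
Iter 10: z = -0.0875 + -0.2242i, |z|^2 = 0.0579
Iter 11: z = -0.9156 + 0.1922i, |z|^2 = 0.8753
Iter 12: z = -0.0717 + -0.1990i, |z|^2 = 0.0447
Iter 13: z = -0.9075 + 0.1815i, |z|^2 = 0.8565
Iter 14: z = -0.0824 + -0.1765i, |z|^2 = 0.0379
Iter 15: z = -0.8973 + 0.1821i, |z|^2 = 0.8384
Iter 16: z = -0.1009 + -0.1738i, |z|^2 = 0.0404
Iter 17: z = -0.8930 + 0.1881i, |z|^2 = 0.8329
Iter 18: z = -0.1109 + -0.1829i, |z|^2 = 0.0458
Iter 19: z = -0.8942 + 0.1936i, |z|^2 = 0.8370
Iter 20: z = -0.1109 + -0.1932i, |z|^2 = 0.0496
Iter 21: z = -0.8980 + 0.1959i, |z|^2 = 0.8448
Did not escape in 22 iterations → in set

Answer: yes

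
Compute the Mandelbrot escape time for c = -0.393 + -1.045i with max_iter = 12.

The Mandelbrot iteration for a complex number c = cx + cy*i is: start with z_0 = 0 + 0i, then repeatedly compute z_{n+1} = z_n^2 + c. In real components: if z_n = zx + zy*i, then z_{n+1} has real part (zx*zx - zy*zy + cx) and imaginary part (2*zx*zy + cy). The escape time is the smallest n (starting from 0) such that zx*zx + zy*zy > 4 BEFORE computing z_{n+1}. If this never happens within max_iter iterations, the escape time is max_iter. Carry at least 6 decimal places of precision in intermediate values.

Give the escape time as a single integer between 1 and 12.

Answer: 4

Derivation:
z_0 = 0 + 0i, c = -0.3930 + -1.0450i
Iter 1: z = -0.3930 + -1.0450i, |z|^2 = 1.2465
Iter 2: z = -1.3306 + -0.2236i, |z|^2 = 1.8204
Iter 3: z = 1.3274 + -0.4499i, |z|^2 = 1.9644
Iter 4: z = 1.1667 + -2.2394i, |z|^2 = 6.3759
Escaped at iteration 4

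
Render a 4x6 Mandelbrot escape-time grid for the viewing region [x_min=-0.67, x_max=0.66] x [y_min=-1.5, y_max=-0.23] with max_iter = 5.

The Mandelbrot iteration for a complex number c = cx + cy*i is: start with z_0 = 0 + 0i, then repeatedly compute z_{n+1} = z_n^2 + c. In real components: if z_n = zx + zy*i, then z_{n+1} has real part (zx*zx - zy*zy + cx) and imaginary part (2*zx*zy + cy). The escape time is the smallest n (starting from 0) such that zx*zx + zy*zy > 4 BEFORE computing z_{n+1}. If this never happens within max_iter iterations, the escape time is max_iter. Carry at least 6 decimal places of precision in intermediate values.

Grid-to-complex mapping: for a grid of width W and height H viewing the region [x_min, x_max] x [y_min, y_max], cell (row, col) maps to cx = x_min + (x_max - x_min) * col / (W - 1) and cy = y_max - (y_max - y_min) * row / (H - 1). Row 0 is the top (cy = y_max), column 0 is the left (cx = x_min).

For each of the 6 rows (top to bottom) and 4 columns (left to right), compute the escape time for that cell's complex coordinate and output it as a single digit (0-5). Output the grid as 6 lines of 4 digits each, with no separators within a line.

(row=0, col=0): c = -0.6700 + -0.2300i → escape time 5
(row=0, col=1): c = -0.2267 + -0.2300i → escape time 5
(row=0, col=2): c = 0.2167 + -0.2300i → escape time 5
(row=0, col=3): c = 0.6600 + -0.2300i → escape time 4
(row=1, col=0): c = -0.6700 + -0.4840i → escape time 5
(row=1, col=1): c = -0.2267 + -0.4840i → escape time 5
(row=1, col=2): c = 0.2167 + -0.4840i → escape time 5
(row=1, col=3): c = 0.6600 + -0.4840i → escape time 3
(row=2, col=0): c = -0.6700 + -0.7380i → escape time 5
(row=2, col=1): c = -0.2267 + -0.7380i → escape time 5
(row=2, col=2): c = 0.2167 + -0.7380i → escape time 5
(row=2, col=3): c = 0.6600 + -0.7380i → escape time 3
(row=3, col=0): c = -0.6700 + -0.9920i → escape time 4
(row=3, col=1): c = -0.2267 + -0.9920i → escape time 5
(row=3, col=2): c = 0.2167 + -0.9920i → escape time 4
(row=3, col=3): c = 0.6600 + -0.9920i → escape time 2
(row=4, col=0): c = -0.6700 + -1.2460i → escape time 3
(row=4, col=1): c = -0.2267 + -1.2460i → escape time 3
(row=4, col=2): c = 0.2167 + -1.2460i → escape time 2
(row=4, col=3): c = 0.6600 + -1.2460i → escape time 2
(row=5, col=0): c = -0.6700 + -1.5000i → escape time 2
(row=5, col=1): c = -0.2267 + -1.5000i → escape time 2
(row=5, col=2): c = 0.2167 + -1.5000i → escape time 2
(row=5, col=3): c = 0.6600 + -1.5000i → escape time 2

Answer: 5554
5553
5553
4542
3322
2222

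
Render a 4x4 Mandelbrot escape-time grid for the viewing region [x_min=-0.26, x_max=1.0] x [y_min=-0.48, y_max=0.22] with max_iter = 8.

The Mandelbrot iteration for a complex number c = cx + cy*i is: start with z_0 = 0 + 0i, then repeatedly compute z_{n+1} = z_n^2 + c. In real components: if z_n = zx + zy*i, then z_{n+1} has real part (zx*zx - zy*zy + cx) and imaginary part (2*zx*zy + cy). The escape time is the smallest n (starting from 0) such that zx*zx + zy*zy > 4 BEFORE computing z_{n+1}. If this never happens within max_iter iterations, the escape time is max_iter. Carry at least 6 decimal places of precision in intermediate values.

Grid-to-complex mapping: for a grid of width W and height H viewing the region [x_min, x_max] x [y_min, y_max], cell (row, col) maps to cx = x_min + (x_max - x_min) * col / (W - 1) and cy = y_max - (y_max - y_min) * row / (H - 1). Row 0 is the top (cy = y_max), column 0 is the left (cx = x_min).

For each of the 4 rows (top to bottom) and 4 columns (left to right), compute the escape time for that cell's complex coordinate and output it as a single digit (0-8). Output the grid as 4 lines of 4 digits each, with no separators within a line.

Answer: 8842
8842
8842
8842

Derivation:
(row=0, col=0): c = -0.2600 + 0.2200i → escape time 8
(row=0, col=1): c = 0.1600 + 0.2200i → escape time 8
(row=0, col=2): c = 0.5800 + 0.2200i → escape time 4
(row=0, col=3): c = 1.0000 + 0.2200i → escape time 2
(row=1, col=0): c = -0.2600 + -0.0133i → escape time 8
(row=1, col=1): c = 0.1600 + -0.0133i → escape time 8
(row=1, col=2): c = 0.5800 + -0.0133i → escape time 4
(row=1, col=3): c = 1.0000 + -0.0133i → escape time 2
(row=2, col=0): c = -0.2600 + -0.2467i → escape time 8
(row=2, col=1): c = 0.1600 + -0.2467i → escape time 8
(row=2, col=2): c = 0.5800 + -0.2467i → escape time 4
(row=2, col=3): c = 1.0000 + -0.2467i → escape time 2
(row=3, col=0): c = -0.2600 + -0.4800i → escape time 8
(row=3, col=1): c = 0.1600 + -0.4800i → escape time 8
(row=3, col=2): c = 0.5800 + -0.4800i → escape time 4
(row=3, col=3): c = 1.0000 + -0.4800i → escape time 2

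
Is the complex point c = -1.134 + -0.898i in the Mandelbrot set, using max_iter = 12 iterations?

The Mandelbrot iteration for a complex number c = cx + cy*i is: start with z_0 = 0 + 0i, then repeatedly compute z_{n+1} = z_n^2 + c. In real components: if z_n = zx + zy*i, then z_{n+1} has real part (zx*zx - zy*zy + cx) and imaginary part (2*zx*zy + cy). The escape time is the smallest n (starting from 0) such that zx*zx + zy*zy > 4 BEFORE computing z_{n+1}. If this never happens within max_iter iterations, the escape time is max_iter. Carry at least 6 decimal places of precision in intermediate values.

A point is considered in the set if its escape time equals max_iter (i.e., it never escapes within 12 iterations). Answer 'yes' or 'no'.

z_0 = 0 + 0i, c = -1.1340 + -0.8980i
Iter 1: z = -1.1340 + -0.8980i, |z|^2 = 2.0924
Iter 2: z = -0.6544 + 1.1387i, |z|^2 = 1.7249
Iter 3: z = -2.0023 + -2.3884i, |z|^2 = 9.7134
Escaped at iteration 3

Answer: no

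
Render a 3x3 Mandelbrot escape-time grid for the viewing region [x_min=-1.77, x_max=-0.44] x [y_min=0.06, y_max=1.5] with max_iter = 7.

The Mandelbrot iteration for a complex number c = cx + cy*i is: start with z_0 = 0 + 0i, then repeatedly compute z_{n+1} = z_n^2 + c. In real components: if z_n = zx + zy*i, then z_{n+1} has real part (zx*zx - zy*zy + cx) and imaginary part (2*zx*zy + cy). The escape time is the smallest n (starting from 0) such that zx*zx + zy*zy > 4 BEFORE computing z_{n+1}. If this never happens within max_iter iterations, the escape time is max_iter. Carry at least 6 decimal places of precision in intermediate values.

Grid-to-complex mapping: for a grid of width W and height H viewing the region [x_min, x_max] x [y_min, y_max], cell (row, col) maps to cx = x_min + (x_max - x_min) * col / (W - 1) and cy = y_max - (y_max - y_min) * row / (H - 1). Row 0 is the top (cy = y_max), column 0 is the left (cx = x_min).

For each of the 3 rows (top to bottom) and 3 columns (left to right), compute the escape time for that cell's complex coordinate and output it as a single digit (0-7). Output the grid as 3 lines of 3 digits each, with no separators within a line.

(row=0, col=0): c = -1.7700 + 1.5000i → escape time 1
(row=0, col=1): c = -1.1050 + 1.5000i → escape time 2
(row=0, col=2): c = -0.4400 + 1.5000i → escape time 2
(row=1, col=0): c = -1.7700 + 0.7800i → escape time 2
(row=1, col=1): c = -1.1050 + 0.7800i → escape time 3
(row=1, col=2): c = -0.4400 + 0.7800i → escape time 6
(row=2, col=0): c = -1.7700 + 0.0600i → escape time 7
(row=2, col=1): c = -1.1050 + 0.0600i → escape time 7
(row=2, col=2): c = -0.4400 + 0.0600i → escape time 7

Answer: 122
236
777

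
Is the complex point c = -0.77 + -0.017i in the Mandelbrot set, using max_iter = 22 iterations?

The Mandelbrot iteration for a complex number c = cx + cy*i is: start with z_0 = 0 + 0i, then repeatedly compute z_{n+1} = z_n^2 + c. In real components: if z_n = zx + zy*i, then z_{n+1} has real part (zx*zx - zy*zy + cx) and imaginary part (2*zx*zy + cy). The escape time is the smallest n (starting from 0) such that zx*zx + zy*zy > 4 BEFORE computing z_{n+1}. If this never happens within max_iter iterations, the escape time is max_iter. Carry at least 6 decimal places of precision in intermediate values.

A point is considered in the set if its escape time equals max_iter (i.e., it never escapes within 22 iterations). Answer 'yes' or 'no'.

Answer: yes

Derivation:
z_0 = 0 + 0i, c = -0.7700 + -0.0170i
Iter 1: z = -0.7700 + -0.0170i, |z|^2 = 0.5932
Iter 2: z = -0.1774 + 0.0092i, |z|^2 = 0.0316
Iter 3: z = -0.7386 + -0.0203i, |z|^2 = 0.5460
Iter 4: z = -0.2249 + 0.0129i, |z|^2 = 0.0507
Iter 5: z = -0.7196 + -0.0228i, |z|^2 = 0.5184
Iter 6: z = -0.2527 + 0.0158i, |z|^2 = 0.0641
Iter 7: z = -0.7064 + -0.0250i, |z|^2 = 0.4996
Iter 8: z = -0.2716 + 0.0183i, |z|^2 = 0.0741
Iter 9: z = -0.6966 + -0.0270i, |z|^2 = 0.4859
Iter 10: z = -0.2855 + 0.0205i, |z|^2 = 0.0820
Iter 11: z = -0.6889 + -0.0287i, |z|^2 = 0.4754
Iter 12: z = -0.2963 + 0.0226i, |z|^2 = 0.0883
Iter 13: z = -0.6827 + -0.0304i, |z|^2 = 0.4671
Iter 14: z = -0.3048 + 0.0245i, |z|^2 = 0.0935
Iter 15: z = -0.6777 + -0.0319i, |z|^2 = 0.4603
Iter 16: z = -0.3117 + 0.0263i, |z|^2 = 0.0979
Iter 17: z = -0.6735 + -0.0334i, |z|^2 = 0.4547
Iter 18: z = -0.3175 + 0.0280i, |z|^2 = 0.1016
Iter 19: z = -0.6700 + -0.0348i, |z|^2 = 0.4501
Iter 20: z = -0.3223 + 0.0296i, |z|^2 = 0.1048
Iter 21: z = -0.6670 + -0.0361i, |z|^2 = 0.4462
Did not escape in 22 iterations → in set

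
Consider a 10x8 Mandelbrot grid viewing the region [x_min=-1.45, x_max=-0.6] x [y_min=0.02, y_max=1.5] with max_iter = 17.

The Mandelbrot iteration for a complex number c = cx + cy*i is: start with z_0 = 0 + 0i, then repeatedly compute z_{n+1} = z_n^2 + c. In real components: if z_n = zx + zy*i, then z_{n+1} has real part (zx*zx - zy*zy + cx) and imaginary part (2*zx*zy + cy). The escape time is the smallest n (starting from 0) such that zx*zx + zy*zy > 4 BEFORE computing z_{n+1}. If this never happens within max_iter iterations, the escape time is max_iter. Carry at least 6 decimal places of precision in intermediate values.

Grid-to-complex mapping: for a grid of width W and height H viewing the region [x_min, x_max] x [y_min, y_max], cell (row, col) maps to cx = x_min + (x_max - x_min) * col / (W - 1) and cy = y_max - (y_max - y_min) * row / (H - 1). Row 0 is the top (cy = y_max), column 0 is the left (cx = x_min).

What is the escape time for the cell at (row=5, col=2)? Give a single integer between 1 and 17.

Answer: 7

Derivation:
z_0 = 0 + 0i, c = -1.2611 + 0.4429i
Iter 1: z = -1.2611 + 0.4429i, |z|^2 = 1.7865
Iter 2: z = 0.1332 + -0.6741i, |z|^2 = 0.4722
Iter 3: z = -1.6978 + 0.2633i, |z|^2 = 2.9519
Iter 4: z = 1.5522 + -0.4513i, |z|^2 = 2.6128
Iter 5: z = 0.9445 + -0.9580i, |z|^2 = 1.8098
Iter 6: z = -1.2869 + -1.3668i, |z|^2 = 3.5241
Iter 7: z = -1.4731 + 3.9606i, |z|^2 = 17.8559
Escaped at iteration 7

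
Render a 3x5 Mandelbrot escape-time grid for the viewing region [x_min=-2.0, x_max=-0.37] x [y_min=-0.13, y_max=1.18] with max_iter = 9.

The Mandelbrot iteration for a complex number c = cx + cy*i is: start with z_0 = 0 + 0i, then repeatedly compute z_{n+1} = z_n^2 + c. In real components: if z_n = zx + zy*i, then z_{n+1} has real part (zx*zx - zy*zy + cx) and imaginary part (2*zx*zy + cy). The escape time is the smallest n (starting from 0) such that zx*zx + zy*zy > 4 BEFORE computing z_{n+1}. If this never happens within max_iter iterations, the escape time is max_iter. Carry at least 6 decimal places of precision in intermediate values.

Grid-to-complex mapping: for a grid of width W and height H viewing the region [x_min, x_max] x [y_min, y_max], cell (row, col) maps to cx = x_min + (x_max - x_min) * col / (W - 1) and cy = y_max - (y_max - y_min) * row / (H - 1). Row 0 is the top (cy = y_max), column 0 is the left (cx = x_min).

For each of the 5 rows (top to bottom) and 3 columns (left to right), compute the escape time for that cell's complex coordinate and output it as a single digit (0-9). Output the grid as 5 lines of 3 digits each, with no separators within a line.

(row=0, col=0): c = -2.0000 + 1.1800i → escape time 1
(row=0, col=1): c = -1.1850 + 1.1800i → escape time 3
(row=0, col=2): c = -0.3700 + 1.1800i → escape time 3
(row=1, col=0): c = -2.0000 + 0.8525i → escape time 1
(row=1, col=1): c = -1.1850 + 0.8525i → escape time 3
(row=1, col=2): c = -0.3700 + 0.8525i → escape time 6
(row=2, col=0): c = -2.0000 + 0.5250i → escape time 1
(row=2, col=1): c = -1.1850 + 0.5250i → escape time 4
(row=2, col=2): c = -0.3700 + 0.5250i → escape time 9
(row=3, col=0): c = -2.0000 + 0.1975i → escape time 1
(row=3, col=1): c = -1.1850 + 0.1975i → escape time 9
(row=3, col=2): c = -0.3700 + 0.1975i → escape time 9
(row=4, col=0): c = -2.0000 + -0.1300i → escape time 1
(row=4, col=1): c = -1.1850 + -0.1300i → escape time 9
(row=4, col=2): c = -0.3700 + -0.1300i → escape time 9

Answer: 133
136
149
199
199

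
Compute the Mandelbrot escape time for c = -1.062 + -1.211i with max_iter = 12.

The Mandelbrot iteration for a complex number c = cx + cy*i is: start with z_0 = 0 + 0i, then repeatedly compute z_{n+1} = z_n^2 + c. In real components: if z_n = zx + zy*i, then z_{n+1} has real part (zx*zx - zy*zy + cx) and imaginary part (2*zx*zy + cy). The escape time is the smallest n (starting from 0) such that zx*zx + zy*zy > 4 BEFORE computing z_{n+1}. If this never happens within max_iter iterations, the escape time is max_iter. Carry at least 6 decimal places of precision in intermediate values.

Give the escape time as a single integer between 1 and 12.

Answer: 3

Derivation:
z_0 = 0 + 0i, c = -1.0620 + -1.2110i
Iter 1: z = -1.0620 + -1.2110i, |z|^2 = 2.5944
Iter 2: z = -1.4007 + 1.3612i, |z|^2 = 3.8147
Iter 3: z = -0.9529 + -5.0241i, |z|^2 = 26.1496
Escaped at iteration 3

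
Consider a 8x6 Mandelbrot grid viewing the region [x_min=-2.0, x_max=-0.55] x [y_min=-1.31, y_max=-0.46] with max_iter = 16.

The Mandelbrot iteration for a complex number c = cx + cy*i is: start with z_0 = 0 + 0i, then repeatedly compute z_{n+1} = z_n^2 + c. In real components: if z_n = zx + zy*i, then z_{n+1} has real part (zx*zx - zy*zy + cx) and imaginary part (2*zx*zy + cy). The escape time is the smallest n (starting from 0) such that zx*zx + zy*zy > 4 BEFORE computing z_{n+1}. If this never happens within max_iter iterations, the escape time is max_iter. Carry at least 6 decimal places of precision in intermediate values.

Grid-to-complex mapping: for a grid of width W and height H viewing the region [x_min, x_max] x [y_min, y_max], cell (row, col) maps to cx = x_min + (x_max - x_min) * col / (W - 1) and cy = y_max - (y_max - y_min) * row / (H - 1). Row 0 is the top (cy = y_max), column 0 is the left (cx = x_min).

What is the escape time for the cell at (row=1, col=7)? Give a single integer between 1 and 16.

Answer: 16

Derivation:
z_0 = 0 + 0i, c = -0.5500 + -0.6300i
Iter 1: z = -0.5500 + -0.6300i, |z|^2 = 0.6994
Iter 2: z = -0.6444 + 0.0630i, |z|^2 = 0.4192
Iter 3: z = -0.1387 + -0.7112i, |z|^2 = 0.5250
Iter 4: z = -1.0366 + -0.4327i, |z|^2 = 1.2617
Iter 5: z = 0.3372 + 0.2670i, |z|^2 = 0.1850
Iter 6: z = -0.5076 + -0.4499i, |z|^2 = 0.4601
Iter 7: z = -0.4948 + -0.1733i, |z|^2 = 0.2748
Iter 8: z = -0.3352 + -0.4585i, |z|^2 = 0.3226
Iter 9: z = -0.6479 + -0.3226i, |z|^2 = 0.5238
Iter 10: z = -0.2343 + -0.2120i, |z|^2 = 0.0998
Iter 11: z = -0.5400 + -0.5307i, |z|^2 = 0.5732
Iter 12: z = -0.5400 + -0.0568i, |z|^2 = 0.2948
Iter 13: z = -0.2617 + -0.5686i, |z|^2 = 0.3918
Iter 14: z = -0.8048 + -0.3324i, |z|^2 = 0.7583
Iter 15: z = -0.0127 + -0.0949i, |z|^2 = 0.0092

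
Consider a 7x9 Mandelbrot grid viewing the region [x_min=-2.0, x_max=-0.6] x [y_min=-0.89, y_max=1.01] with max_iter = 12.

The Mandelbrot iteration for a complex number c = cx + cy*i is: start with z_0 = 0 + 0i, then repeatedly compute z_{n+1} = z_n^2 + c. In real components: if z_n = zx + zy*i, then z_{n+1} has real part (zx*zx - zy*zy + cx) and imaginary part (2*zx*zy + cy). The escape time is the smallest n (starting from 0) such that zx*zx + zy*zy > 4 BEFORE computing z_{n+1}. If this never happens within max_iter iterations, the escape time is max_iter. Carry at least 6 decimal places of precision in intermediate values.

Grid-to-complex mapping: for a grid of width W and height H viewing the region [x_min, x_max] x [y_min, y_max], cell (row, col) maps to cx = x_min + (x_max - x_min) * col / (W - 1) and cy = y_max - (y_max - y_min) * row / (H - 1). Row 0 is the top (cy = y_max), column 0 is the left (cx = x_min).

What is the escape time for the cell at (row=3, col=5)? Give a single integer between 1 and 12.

z_0 = 0 + 0i, c = -0.8333 + 0.2975i
Iter 1: z = -0.8333 + 0.2975i, |z|^2 = 0.7830
Iter 2: z = -0.2274 + -0.1983i, |z|^2 = 0.0910
Iter 3: z = -0.8210 + 0.3877i, |z|^2 = 0.8243
Iter 4: z = -0.3097 + -0.3391i, |z|^2 = 0.2109
Iter 5: z = -0.8524 + 0.5075i, |z|^2 = 0.9842
Iter 6: z = -0.3643 + -0.5677i, |z|^2 = 0.4550
Iter 7: z = -1.0229 + 0.7111i, |z|^2 = 1.5520
Iter 8: z = -0.2927 + -1.1573i, |z|^2 = 1.4250
Iter 9: z = -2.0870 + 0.9749i, |z|^2 = 5.3061
Escaped at iteration 9

Answer: 9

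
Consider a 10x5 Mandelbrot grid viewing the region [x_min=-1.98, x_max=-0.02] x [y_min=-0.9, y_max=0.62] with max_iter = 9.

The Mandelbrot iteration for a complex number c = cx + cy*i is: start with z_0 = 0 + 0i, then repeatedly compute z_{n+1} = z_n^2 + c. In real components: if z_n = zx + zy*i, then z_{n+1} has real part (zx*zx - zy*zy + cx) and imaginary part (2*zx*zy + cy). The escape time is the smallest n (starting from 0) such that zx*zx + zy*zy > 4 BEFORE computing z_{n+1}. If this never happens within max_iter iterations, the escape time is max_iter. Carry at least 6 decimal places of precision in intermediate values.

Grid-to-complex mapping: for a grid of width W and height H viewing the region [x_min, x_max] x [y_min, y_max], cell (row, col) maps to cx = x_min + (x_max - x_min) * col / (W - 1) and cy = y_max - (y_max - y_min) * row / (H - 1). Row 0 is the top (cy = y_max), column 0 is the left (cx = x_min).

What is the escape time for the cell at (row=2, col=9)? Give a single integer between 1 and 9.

z_0 = 0 + 0i, c = -0.0200 + -0.1400i
Iter 1: z = -0.0200 + -0.1400i, |z|^2 = 0.0200
Iter 2: z = -0.0392 + -0.1344i, |z|^2 = 0.0196
Iter 3: z = -0.0365 + -0.1295i, |z|^2 = 0.0181
Iter 4: z = -0.0354 + -0.1305i, |z|^2 = 0.0183
Iter 5: z = -0.0358 + -0.1308i, |z|^2 = 0.0184
Iter 6: z = -0.0358 + -0.1306i, |z|^2 = 0.0184
Iter 7: z = -0.0358 + -0.1306i, |z|^2 = 0.0183
Iter 8: z = -0.0358 + -0.1307i, |z|^2 = 0.0184

Answer: 9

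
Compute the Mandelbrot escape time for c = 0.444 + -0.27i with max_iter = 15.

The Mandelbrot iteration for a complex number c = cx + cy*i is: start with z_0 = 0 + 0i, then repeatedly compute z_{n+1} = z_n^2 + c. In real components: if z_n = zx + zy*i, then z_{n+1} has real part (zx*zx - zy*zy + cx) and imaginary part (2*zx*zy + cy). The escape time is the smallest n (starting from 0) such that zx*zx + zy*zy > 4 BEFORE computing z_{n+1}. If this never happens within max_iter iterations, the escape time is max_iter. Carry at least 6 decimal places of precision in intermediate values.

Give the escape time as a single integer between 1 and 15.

z_0 = 0 + 0i, c = 0.4440 + -0.2700i
Iter 1: z = 0.4440 + -0.2700i, |z|^2 = 0.2700
Iter 2: z = 0.5682 + -0.5098i, |z|^2 = 0.5827
Iter 3: z = 0.5070 + -0.8493i, |z|^2 = 0.9784
Iter 4: z = -0.0203 + -1.1313i, |z|^2 = 1.2802
Iter 5: z = -0.8354 + -0.2241i, |z|^2 = 0.7481
Iter 6: z = 1.0916 + 0.1045i, |z|^2 = 1.2026
Iter 7: z = 1.6247 + -0.0419i, |z|^2 = 2.6416
Iter 8: z = 3.0821 + -0.4061i, |z|^2 = 9.6640
Escaped at iteration 8

Answer: 8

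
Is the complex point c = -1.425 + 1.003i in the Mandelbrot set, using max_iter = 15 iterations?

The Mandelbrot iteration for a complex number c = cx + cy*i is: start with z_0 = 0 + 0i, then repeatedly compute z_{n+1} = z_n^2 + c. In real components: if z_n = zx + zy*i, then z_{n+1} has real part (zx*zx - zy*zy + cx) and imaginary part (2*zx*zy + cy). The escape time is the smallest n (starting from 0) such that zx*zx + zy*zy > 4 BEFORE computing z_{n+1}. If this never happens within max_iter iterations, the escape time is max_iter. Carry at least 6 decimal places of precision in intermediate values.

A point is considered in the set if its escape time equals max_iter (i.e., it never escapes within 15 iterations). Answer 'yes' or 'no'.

z_0 = 0 + 0i, c = -1.4250 + 1.0030i
Iter 1: z = -1.4250 + 1.0030i, |z|^2 = 3.0366
Iter 2: z = -0.4004 + -1.8555i, |z|^2 = 3.6034
Iter 3: z = -4.7078 + 2.4889i, |z|^2 = 28.3574
Escaped at iteration 3

Answer: no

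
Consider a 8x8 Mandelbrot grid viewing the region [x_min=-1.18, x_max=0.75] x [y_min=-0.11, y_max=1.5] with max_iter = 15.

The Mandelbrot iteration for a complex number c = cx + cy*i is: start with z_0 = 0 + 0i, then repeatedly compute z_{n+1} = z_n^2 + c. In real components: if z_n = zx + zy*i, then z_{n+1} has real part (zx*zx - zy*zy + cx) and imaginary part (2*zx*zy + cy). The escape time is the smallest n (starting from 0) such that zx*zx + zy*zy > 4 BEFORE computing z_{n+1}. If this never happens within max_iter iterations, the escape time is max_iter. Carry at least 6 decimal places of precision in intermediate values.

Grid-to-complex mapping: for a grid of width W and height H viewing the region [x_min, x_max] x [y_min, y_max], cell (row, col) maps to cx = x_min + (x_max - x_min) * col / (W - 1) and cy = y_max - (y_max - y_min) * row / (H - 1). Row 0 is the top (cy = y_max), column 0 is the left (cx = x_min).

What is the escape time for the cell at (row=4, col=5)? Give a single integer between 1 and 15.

Answer: 15

Derivation:
z_0 = 0 + 0i, c = 0.1986 + 0.5800i
Iter 1: z = 0.1986 + 0.5800i, |z|^2 = 0.3758
Iter 2: z = -0.0984 + 0.8103i, |z|^2 = 0.6663
Iter 3: z = -0.4484 + 0.4205i, |z|^2 = 0.3779
Iter 4: z = 0.2228 + 0.2029i, |z|^2 = 0.0908
Iter 5: z = 0.2071 + 0.6704i, |z|^2 = 0.4923
Iter 6: z = -0.2080 + 0.8576i, |z|^2 = 0.7788
Iter 7: z = -0.4937 + 0.2233i, |z|^2 = 0.2936
Iter 8: z = 0.3924 + 0.3596i, |z|^2 = 0.2833
Iter 9: z = 0.2233 + 0.8622i, |z|^2 = 0.7933
Iter 10: z = -0.4950 + 0.9650i, |z|^2 = 1.1763
Iter 11: z = -0.4877 + -0.3754i, |z|^2 = 0.3788
Iter 12: z = 0.2955 + 0.9462i, |z|^2 = 0.9826
Iter 13: z = -0.6093 + 1.1392i, |z|^2 = 1.6692
Iter 14: z = -0.7280 + -0.8083i, |z|^2 = 1.1834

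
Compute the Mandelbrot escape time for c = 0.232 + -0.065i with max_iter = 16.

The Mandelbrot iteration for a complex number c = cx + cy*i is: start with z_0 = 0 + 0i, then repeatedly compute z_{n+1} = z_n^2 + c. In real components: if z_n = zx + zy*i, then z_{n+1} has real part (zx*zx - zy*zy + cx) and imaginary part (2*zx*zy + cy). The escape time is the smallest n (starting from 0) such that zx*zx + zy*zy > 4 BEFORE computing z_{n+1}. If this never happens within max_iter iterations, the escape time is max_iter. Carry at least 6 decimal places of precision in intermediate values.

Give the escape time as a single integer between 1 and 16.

Answer: 16

Derivation:
z_0 = 0 + 0i, c = 0.2320 + -0.0650i
Iter 1: z = 0.2320 + -0.0650i, |z|^2 = 0.0580
Iter 2: z = 0.2816 + -0.0952i, |z|^2 = 0.0884
Iter 3: z = 0.3022 + -0.1186i, |z|^2 = 0.1054
Iter 4: z = 0.3093 + -0.1367i, |z|^2 = 0.1143
Iter 5: z = 0.3090 + -0.1496i, |z|^2 = 0.1178
Iter 6: z = 0.3051 + -0.1574i, |z|^2 = 0.1179
Iter 7: z = 0.3003 + -0.1611i, |z|^2 = 0.1161
Iter 8: z = 0.2962 + -0.1617i, |z|^2 = 0.1139
Iter 9: z = 0.2936 + -0.1608i, |z|^2 = 0.1121
Iter 10: z = 0.2923 + -0.1594i, |z|^2 = 0.1109
Iter 11: z = 0.2920 + -0.1582i, |z|^2 = 0.1103
Iter 12: z = 0.2923 + -0.1574i, |z|^2 = 0.1102
Iter 13: z = 0.2926 + -0.1570i, |z|^2 = 0.1103
Iter 14: z = 0.2930 + -0.1569i, |z|^2 = 0.1105
Iter 15: z = 0.2932 + -0.1569i, |z|^2 = 0.1106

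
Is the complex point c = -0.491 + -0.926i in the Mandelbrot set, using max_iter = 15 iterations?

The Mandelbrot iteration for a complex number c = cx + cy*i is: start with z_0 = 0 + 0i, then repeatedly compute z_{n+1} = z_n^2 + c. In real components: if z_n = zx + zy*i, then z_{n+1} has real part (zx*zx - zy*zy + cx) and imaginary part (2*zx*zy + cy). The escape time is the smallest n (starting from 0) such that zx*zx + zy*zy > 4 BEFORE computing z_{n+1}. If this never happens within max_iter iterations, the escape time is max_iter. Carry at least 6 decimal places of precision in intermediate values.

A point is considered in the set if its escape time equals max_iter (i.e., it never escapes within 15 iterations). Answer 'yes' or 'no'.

z_0 = 0 + 0i, c = -0.4910 + -0.9260i
Iter 1: z = -0.4910 + -0.9260i, |z|^2 = 1.0986
Iter 2: z = -1.1074 + -0.0167i, |z|^2 = 1.2266
Iter 3: z = 0.7350 + -0.8891i, |z|^2 = 1.3308
Iter 4: z = -0.7412 + -2.2330i, |z|^2 = 5.5358
Escaped at iteration 4

Answer: no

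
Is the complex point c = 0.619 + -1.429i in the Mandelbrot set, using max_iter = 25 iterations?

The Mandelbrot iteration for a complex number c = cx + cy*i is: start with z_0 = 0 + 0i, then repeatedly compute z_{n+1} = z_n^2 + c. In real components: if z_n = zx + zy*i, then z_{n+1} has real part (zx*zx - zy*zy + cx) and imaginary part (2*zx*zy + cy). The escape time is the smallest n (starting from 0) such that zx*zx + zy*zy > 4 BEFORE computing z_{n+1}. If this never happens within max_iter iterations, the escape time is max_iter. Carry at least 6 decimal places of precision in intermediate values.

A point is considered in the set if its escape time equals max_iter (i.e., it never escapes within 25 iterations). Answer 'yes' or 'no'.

z_0 = 0 + 0i, c = 0.6190 + -1.4290i
Iter 1: z = 0.6190 + -1.4290i, |z|^2 = 2.4252
Iter 2: z = -1.0399 + -3.1981i, |z|^2 = 11.3092
Escaped at iteration 2

Answer: no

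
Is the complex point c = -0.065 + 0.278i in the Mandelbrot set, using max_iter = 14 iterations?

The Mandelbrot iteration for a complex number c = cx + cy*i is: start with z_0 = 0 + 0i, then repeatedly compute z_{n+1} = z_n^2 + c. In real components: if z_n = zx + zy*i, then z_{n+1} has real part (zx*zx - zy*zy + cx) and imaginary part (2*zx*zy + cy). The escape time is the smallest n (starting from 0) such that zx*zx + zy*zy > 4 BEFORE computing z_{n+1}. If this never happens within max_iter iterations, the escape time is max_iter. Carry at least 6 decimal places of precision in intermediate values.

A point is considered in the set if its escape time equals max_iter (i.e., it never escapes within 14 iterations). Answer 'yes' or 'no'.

Answer: yes

Derivation:
z_0 = 0 + 0i, c = -0.0650 + 0.2780i
Iter 1: z = -0.0650 + 0.2780i, |z|^2 = 0.0815
Iter 2: z = -0.1381 + 0.2419i, |z|^2 = 0.0776
Iter 3: z = -0.1044 + 0.2112i, |z|^2 = 0.0555
Iter 4: z = -0.0987 + 0.2339i, |z|^2 = 0.0644
Iter 5: z = -0.1100 + 0.2318i, |z|^2 = 0.0658
Iter 6: z = -0.1067 + 0.2270i, |z|^2 = 0.0629
Iter 7: z = -0.1052 + 0.2296i, |z|^2 = 0.0638
Iter 8: z = -0.1066 + 0.2297i, |z|^2 = 0.0641
Iter 9: z = -0.1064 + 0.2290i, |z|^2 = 0.0638
Iter 10: z = -0.1061 + 0.2293i, |z|^2 = 0.0638
Iter 11: z = -0.1063 + 0.2293i, |z|^2 = 0.0639
Iter 12: z = -0.1063 + 0.2292i, |z|^2 = 0.0639
Iter 13: z = -0.1063 + 0.2293i, |z|^2 = 0.0639
Did not escape in 14 iterations → in set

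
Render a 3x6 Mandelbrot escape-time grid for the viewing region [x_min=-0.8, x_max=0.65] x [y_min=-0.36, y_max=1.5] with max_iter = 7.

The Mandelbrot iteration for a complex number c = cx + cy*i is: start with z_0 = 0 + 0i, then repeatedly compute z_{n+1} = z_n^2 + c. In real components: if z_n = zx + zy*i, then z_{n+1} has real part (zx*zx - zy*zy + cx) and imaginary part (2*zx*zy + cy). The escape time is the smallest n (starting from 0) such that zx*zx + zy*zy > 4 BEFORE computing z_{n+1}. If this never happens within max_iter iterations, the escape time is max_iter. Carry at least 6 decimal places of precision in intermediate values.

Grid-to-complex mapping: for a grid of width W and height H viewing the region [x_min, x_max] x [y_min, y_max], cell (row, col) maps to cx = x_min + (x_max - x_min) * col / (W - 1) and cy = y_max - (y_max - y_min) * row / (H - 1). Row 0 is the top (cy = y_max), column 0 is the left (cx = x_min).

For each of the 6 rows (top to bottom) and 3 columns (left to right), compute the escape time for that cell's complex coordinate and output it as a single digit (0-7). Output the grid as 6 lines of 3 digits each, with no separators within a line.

(row=0, col=0): c = -0.8000 + 1.5000i → escape time 2
(row=0, col=1): c = -0.0750 + 1.5000i → escape time 2
(row=0, col=2): c = 0.6500 + 1.5000i → escape time 2
(row=1, col=0): c = -0.8000 + 1.1280i → escape time 3
(row=1, col=1): c = -0.0750 + 1.1280i → escape time 5
(row=1, col=2): c = 0.6500 + 1.1280i → escape time 2
(row=2, col=0): c = -0.8000 + 0.7560i → escape time 4
(row=2, col=1): c = -0.0750 + 0.7560i → escape time 7
(row=2, col=2): c = 0.6500 + 0.7560i → escape time 3
(row=3, col=0): c = -0.8000 + 0.3840i → escape time 7
(row=3, col=1): c = -0.0750 + 0.3840i → escape time 7
(row=3, col=2): c = 0.6500 + 0.3840i → escape time 3
(row=4, col=0): c = -0.8000 + 0.0120i → escape time 7
(row=4, col=1): c = -0.0750 + 0.0120i → escape time 7
(row=4, col=2): c = 0.6500 + 0.0120i → escape time 4
(row=5, col=0): c = -0.8000 + -0.3600i → escape time 7
(row=5, col=1): c = -0.0750 + -0.3600i → escape time 7
(row=5, col=2): c = 0.6500 + -0.3600i → escape time 3

Answer: 222
352
473
773
774
773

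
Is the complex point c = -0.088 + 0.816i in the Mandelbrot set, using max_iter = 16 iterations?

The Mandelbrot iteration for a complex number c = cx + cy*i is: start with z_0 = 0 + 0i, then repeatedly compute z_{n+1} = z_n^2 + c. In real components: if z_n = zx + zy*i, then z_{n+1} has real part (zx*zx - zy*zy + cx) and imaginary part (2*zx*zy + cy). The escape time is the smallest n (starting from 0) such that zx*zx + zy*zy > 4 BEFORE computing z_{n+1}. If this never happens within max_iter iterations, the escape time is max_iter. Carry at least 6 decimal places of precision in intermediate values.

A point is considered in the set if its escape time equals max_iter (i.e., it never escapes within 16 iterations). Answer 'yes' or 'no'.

Answer: yes

Derivation:
z_0 = 0 + 0i, c = -0.0880 + 0.8160i
Iter 1: z = -0.0880 + 0.8160i, |z|^2 = 0.6736
Iter 2: z = -0.7461 + 0.6724i, |z|^2 = 1.0088
Iter 3: z = 0.0166 + -0.1873i, |z|^2 = 0.0354
Iter 4: z = -0.1228 + 0.8098i, |z|^2 = 0.6708
Iter 5: z = -0.7287 + 0.6171i, |z|^2 = 0.9117
Iter 6: z = 0.0622 + -0.0833i, |z|^2 = 0.0108
Iter 7: z = -0.0911 + 0.8056i, |z|^2 = 0.6574
Iter 8: z = -0.7288 + 0.6693i, |z|^2 = 0.9790
Iter 9: z = -0.0048 + -0.1595i, |z|^2 = 0.0255
Iter 10: z = -0.1134 + 0.8175i, |z|^2 = 0.6812
Iter 11: z = -0.7435 + 0.6306i, |z|^2 = 0.9504
Iter 12: z = 0.0672 + -0.1217i, |z|^2 = 0.0193
Iter 13: z = -0.0983 + 0.7997i, |z|^2 = 0.6491
Iter 14: z = -0.7178 + 0.6588i, |z|^2 = 0.9492
Iter 15: z = -0.0068 + -0.1298i, |z|^2 = 0.0169
Did not escape in 16 iterations → in set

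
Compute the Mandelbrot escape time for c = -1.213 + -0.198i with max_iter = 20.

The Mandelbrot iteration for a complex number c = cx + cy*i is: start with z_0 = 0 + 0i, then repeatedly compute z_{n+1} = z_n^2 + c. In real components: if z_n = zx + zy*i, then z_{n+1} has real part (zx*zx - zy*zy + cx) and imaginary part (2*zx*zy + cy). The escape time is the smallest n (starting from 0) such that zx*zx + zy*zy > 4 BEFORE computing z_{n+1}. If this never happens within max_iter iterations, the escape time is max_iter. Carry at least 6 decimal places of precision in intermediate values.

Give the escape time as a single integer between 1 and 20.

Answer: 15

Derivation:
z_0 = 0 + 0i, c = -1.2130 + -0.1980i
Iter 1: z = -1.2130 + -0.1980i, |z|^2 = 1.5106
Iter 2: z = 0.2192 + 0.2823i, |z|^2 = 0.1278
Iter 3: z = -1.2447 + -0.0742i, |z|^2 = 1.5548
Iter 4: z = 0.3307 + -0.0132i, |z|^2 = 0.1096
Iter 5: z = -1.1038 + -0.2067i, |z|^2 = 1.2611
Iter 6: z = -0.0374 + 0.2584i, |z|^2 = 0.0682
Iter 7: z = -1.2784 + -0.2173i, |z|^2 = 1.6814
Iter 8: z = 0.3740 + 0.3576i, |z|^2 = 0.2677
Iter 9: z = -1.2010 + 0.0695i, |z|^2 = 1.4473
Iter 10: z = 0.2247 + -0.3649i, |z|^2 = 0.1836
Iter 11: z = -1.2957 + -0.3620i, |z|^2 = 1.8097
Iter 12: z = 0.3347 + 0.7400i, |z|^2 = 0.6596
Iter 13: z = -1.6485 + 0.2974i, |z|^2 = 2.8060
Iter 14: z = 1.4162 + -1.1784i, |z|^2 = 3.3941
Iter 15: z = -0.5960 + -3.5356i, |z|^2 = 12.8556
Escaped at iteration 15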